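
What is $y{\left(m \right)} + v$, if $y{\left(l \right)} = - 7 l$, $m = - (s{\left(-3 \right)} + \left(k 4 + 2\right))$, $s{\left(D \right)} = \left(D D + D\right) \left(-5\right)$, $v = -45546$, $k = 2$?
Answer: $-45686$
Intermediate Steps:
$s{\left(D \right)} = - 5 D - 5 D^{2}$ ($s{\left(D \right)} = \left(D^{2} + D\right) \left(-5\right) = \left(D + D^{2}\right) \left(-5\right) = - 5 D - 5 D^{2}$)
$m = 20$ ($m = - (\left(-5\right) \left(-3\right) \left(1 - 3\right) + \left(2 \cdot 4 + 2\right)) = - (\left(-5\right) \left(-3\right) \left(-2\right) + \left(8 + 2\right)) = - (-30 + 10) = \left(-1\right) \left(-20\right) = 20$)
$y{\left(m \right)} + v = \left(-7\right) 20 - 45546 = -140 - 45546 = -45686$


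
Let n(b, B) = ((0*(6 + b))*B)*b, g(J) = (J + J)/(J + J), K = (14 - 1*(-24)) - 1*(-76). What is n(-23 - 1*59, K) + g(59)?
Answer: 1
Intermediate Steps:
K = 114 (K = (14 + 24) + 76 = 38 + 76 = 114)
g(J) = 1 (g(J) = (2*J)/((2*J)) = (2*J)*(1/(2*J)) = 1)
n(b, B) = 0 (n(b, B) = (0*B)*b = 0*b = 0)
n(-23 - 1*59, K) + g(59) = 0 + 1 = 1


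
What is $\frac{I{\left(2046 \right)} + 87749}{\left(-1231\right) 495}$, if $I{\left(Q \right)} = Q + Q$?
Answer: $- \frac{91841}{609345} \approx -0.15072$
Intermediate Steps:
$I{\left(Q \right)} = 2 Q$
$\frac{I{\left(2046 \right)} + 87749}{\left(-1231\right) 495} = \frac{2 \cdot 2046 + 87749}{\left(-1231\right) 495} = \frac{4092 + 87749}{-609345} = 91841 \left(- \frac{1}{609345}\right) = - \frac{91841}{609345}$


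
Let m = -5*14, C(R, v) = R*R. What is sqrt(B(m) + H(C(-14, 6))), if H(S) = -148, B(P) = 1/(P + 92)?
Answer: I*sqrt(71610)/22 ≈ 12.164*I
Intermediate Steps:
C(R, v) = R**2
m = -70
B(P) = 1/(92 + P)
sqrt(B(m) + H(C(-14, 6))) = sqrt(1/(92 - 70) - 148) = sqrt(1/22 - 148) = sqrt(-3255/22) = I*sqrt(71610)/22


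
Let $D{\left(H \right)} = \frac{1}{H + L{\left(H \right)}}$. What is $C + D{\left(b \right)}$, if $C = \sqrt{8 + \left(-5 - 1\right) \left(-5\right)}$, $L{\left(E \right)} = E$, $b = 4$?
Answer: $\frac{1}{8} + \sqrt{38} \approx 6.2894$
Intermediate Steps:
$C = \sqrt{38}$ ($C = \sqrt{8 - -30} = \sqrt{8 + 30} = \sqrt{38} \approx 6.1644$)
$D{\left(H \right)} = \frac{1}{2 H}$ ($D{\left(H \right)} = \frac{1}{H + H} = \frac{1}{2 H}$)
$C + D{\left(b \right)} = \sqrt{38} + \frac{1}{2 \cdot 4} = \sqrt{38} + \frac{1}{2} \cdot \frac{1}{4} = \sqrt{38} + \frac{1}{8} = \frac{1}{8} + \sqrt{38}$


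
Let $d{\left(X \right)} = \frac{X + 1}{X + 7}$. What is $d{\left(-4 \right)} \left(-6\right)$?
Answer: $6$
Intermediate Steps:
$d{\left(X \right)} = \frac{1 + X}{7 + X}$
$d{\left(-4 \right)} \left(-6\right) = \frac{1 - 4}{7 - 4} \left(-6\right) = \frac{1}{3} \left(-3\right) \left(-6\right) = \left(-1\right) \left(-6\right) = 6$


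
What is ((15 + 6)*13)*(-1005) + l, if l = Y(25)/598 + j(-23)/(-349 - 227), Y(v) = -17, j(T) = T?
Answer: -47252235779/172224 ≈ -2.7437e+5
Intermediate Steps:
l = 1981/172224 (l = -17/598 - 23/(-349 - 227) = -17*1/598 - 23/(-576) = -17/598 - 23*(-1/576) = -17/598 + 23/576 = 1981/172224 ≈ 0.011502)
((15 + 6)*13)*(-1005) + l = ((15 + 6)*13)*(-1005) + 1981/172224 = (21*13)*(-1005) + 1981/172224 = 273*(-1005) + 1981/172224 = -274365 + 1981/172224 = -47252235779/172224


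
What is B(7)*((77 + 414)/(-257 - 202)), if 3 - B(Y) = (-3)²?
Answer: 982/153 ≈ 6.4183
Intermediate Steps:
B(Y) = -6 (B(Y) = 3 - 1*(-3)² = 3 - 1*9 = 3 - 9 = -6)
B(7)*((77 + 414)/(-257 - 202)) = -6*(77 + 414)/(-257 - 202) = -2946/(-459) = -2946*(-1)/459 = -6*(-491/459) = 982/153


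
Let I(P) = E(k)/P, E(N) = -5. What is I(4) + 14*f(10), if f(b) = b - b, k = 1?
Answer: -5/4 ≈ -1.2500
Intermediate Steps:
f(b) = 0
I(P) = -5/P
I(4) + 14*f(10) = -5/4 + 14*0 = -5*¼ + 0 = -5/4 + 0 = -5/4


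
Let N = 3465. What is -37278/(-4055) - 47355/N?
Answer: -54421/12165 ≈ -4.4736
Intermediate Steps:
-37278/(-4055) - 47355/N = -37278/(-4055) - 47355/3465 = -37278*(-1/4055) - 47355*1/3465 = 37278/4055 - 41/3 = -54421/12165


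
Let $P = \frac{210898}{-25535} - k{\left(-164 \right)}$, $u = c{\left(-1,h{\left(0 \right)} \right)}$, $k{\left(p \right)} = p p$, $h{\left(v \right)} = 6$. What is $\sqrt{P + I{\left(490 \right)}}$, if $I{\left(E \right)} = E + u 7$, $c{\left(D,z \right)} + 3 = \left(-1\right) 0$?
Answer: $\frac{49 i \sqrt{7178986505}}{25535} \approx 162.59 i$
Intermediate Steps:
$k{\left(p \right)} = p^{2}$
$c{\left(D,z \right)} = -3$ ($c{\left(D,z \right)} = -3 - 0 = -3 + 0 = -3$)
$u = -3$
$I{\left(E \right)} = -21 + E$ ($I{\left(E \right)} = E - 21 = -21 + E$)
$P = - \frac{687000258}{25535}$ ($P = \frac{210898}{-25535} - \left(-164\right)^{2} = 210898 \left(- \frac{1}{25535}\right) - 26896 = - \frac{210898}{25535} - 26896 = - \frac{687000258}{25535} \approx -26904.0$)
$\sqrt{P + I{\left(490 \right)}} = \sqrt{- \frac{687000258}{25535} + \left(-21 + 490\right)} = \sqrt{- \frac{687000258}{25535} + 469} = \sqrt{- \frac{675024343}{25535}} = \frac{49 i \sqrt{7178986505}}{25535}$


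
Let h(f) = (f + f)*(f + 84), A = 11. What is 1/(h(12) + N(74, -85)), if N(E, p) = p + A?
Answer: 1/2230 ≈ 0.00044843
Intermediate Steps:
N(E, p) = 11 + p (N(E, p) = p + 11 = 11 + p)
h(f) = 2*f*(84 + f) (h(f) = (2*f)*(84 + f) = 2*f*(84 + f))
1/(h(12) + N(74, -85)) = 1/(2*12*(84 + 12) + (11 - 85)) = 1/(2*12*96 - 74) = 1/(2304 - 74) = 1/2230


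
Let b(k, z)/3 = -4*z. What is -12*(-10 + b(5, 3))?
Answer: 552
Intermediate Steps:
b(k, z) = -12*z (b(k, z) = 3*(-4*z) = -12*z)
-12*(-10 + b(5, 3)) = -12*(-10 - 12*3) = -12*(-10 - 36) = -12*(-46) = 552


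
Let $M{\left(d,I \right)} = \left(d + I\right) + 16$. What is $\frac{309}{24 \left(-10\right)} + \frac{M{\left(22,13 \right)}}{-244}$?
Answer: $- \frac{7303}{4880} \approx -1.4965$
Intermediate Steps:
$M{\left(d,I \right)} = 16 + I + d$ ($M{\left(d,I \right)} = \left(I + d\right) + 16 = 16 + I + d$)
$\frac{309}{24 \left(-10\right)} + \frac{M{\left(22,13 \right)}}{-244} = \frac{309}{24 \left(-10\right)} + \frac{16 + 13 + 22}{-244} = \frac{309}{-240} + 51 \left(- \frac{1}{244}\right) = 309 \left(- \frac{1}{240}\right) - \frac{51}{244} = - \frac{103}{80} - \frac{51}{244} = - \frac{7303}{4880}$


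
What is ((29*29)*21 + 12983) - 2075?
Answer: 28569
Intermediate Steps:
((29*29)*21 + 12983) - 2075 = (841*21 + 12983) - 2075 = (17661 + 12983) - 2075 = 30644 - 2075 = 28569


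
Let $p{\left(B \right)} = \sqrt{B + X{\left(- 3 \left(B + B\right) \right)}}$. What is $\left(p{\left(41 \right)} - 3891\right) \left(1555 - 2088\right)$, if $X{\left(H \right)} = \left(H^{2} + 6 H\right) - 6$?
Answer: $2073903 - 2665 \sqrt{2363} \approx 1.9444 \cdot 10^{6}$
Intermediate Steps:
$X{\left(H \right)} = -6 + H^{2} + 6 H$
$p{\left(B \right)} = \sqrt{-6 - 35 B + 36 B^{2}}$ ($p{\left(B \right)} = \sqrt{B + \left(-6 + \left(- 3 \left(B + B\right)\right)^{2} + 6 \left(- 3 \left(B + B\right)\right)\right)} = \sqrt{B + \left(-6 + \left(- 3 \cdot 2 B\right)^{2} + 6 \left(- 3 \cdot 2 B\right)\right)} = \sqrt{B + \left(-6 + \left(- 6 B\right)^{2} + 6 \left(- 6 B\right)\right)} = \sqrt{B - \left(6 - 36 B^{2} + 36 B\right)} = \sqrt{-6 - 35 B + 36 B^{2}}$)
$\left(p{\left(41 \right)} - 3891\right) \left(1555 - 2088\right) = \left(\sqrt{-6 - 1435 + 36 \cdot 41^{2}} - 3891\right) \left(1555 - 2088\right) = \left(\sqrt{-6 - 1435 + 36 \cdot 1681} - 3891\right) \left(-533\right) = \left(\sqrt{-6 - 1435 + 60516} - 3891\right) \left(-533\right) = \left(\sqrt{59075} - 3891\right) \left(-533\right) = \left(5 \sqrt{2363} - 3891\right) \left(-533\right) = \left(-3891 + 5 \sqrt{2363}\right) \left(-533\right) = 2073903 - 2665 \sqrt{2363}$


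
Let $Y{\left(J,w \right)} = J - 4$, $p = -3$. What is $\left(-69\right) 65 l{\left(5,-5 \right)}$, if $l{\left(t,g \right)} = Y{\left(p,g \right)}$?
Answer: $31395$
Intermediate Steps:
$Y{\left(J,w \right)} = -4 + J$ ($Y{\left(J,w \right)} = J - 4 = -4 + J$)
$l{\left(t,g \right)} = -7$ ($l{\left(t,g \right)} = -4 - 3 = -7$)
$\left(-69\right) 65 l{\left(5,-5 \right)} = \left(-69\right) 65 \left(-7\right) = \left(-4485\right) \left(-7\right) = 31395$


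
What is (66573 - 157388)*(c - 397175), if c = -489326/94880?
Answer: 342231362880069/9488 ≈ 3.6070e+10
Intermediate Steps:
c = -244663/47440 (c = -489326*1/94880 = -244663/47440 ≈ -5.1573)
(66573 - 157388)*(c - 397175) = (66573 - 157388)*(-244663/47440 - 397175) = -90815*(-18842226663/47440) = 342231362880069/9488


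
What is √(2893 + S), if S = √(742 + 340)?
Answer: √(2893 + √1082) ≈ 54.092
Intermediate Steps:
S = √1082 ≈ 32.894
√(2893 + S) = √(2893 + √1082)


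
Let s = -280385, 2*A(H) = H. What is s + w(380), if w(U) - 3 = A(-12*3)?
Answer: -280400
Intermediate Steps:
A(H) = H/2
w(U) = -15 (w(U) = 3 + (-12*3)/2 = 3 + (1/2)*(-36) = 3 - 18 = -15)
s + w(380) = -280385 - 15 = -280400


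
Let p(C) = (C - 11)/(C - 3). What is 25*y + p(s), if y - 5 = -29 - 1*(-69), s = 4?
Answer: 1118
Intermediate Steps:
p(C) = (-11 + C)/(-3 + C)
y = 45 (y = 5 + (-29 - 1*(-69)) = 5 + (-29 + 69) = 5 + 40 = 45)
25*y + p(s) = 25*45 + (-11 + 4)/(-3 + 4) = 1125 - 7/1 = 1125 + 1*(-7) = 1125 - 7 = 1118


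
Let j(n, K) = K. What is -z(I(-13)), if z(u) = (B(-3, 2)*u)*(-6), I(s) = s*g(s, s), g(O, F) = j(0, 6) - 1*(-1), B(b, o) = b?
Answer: 1638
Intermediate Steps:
g(O, F) = 7 (g(O, F) = 6 - 1*(-1) = 6 + 1 = 7)
I(s) = 7*s (I(s) = s*7 = 7*s)
z(u) = 18*u (z(u) = -3*u*(-6) = 18*u)
-z(I(-13)) = -18*7*(-13) = -18*(-91) = -1*(-1638) = 1638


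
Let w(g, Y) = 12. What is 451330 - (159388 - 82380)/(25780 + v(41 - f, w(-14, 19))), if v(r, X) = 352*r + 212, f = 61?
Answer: 1069191144/2369 ≈ 4.5133e+5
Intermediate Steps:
v(r, X) = 212 + 352*r
451330 - (159388 - 82380)/(25780 + v(41 - f, w(-14, 19))) = 451330 - (159388 - 82380)/(25780 + (212 + 352*(41 - 1*61))) = 451330 - 77008/(25780 + (212 + 352*(41 - 61))) = 451330 - 77008/(25780 + (212 + 352*(-20))) = 451330 - 77008/(25780 + (212 - 7040)) = 451330 - 77008/(25780 - 6828) = 451330 - 77008/18952 = 451330 - 1*9626/2369 = 451330 - 9626/2369 = 1069191144/2369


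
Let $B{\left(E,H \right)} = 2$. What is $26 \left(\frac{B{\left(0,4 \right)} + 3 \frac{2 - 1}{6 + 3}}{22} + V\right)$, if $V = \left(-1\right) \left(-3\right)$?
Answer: $\frac{2665}{33} \approx 80.758$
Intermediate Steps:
$V = 3$
$26 \left(\frac{B{\left(0,4 \right)} + 3 \frac{2 - 1}{6 + 3}}{22} + V\right) = 26 \left(\frac{2 + 3 \frac{2 - 1}{6 + 3}}{22} + 3\right) = 26 \left(\left(2 + 3 \cdot 1 \cdot \frac{1}{9}\right) \frac{1}{22} + 3\right) = 26 \left(\left(2 + 3 \cdot \frac{1}{9}\right) \frac{1}{22} + 3\right) = 26 \left(\left(2 + \frac{1}{3}\right) \frac{1}{22} + 3\right) = 26 \left(\frac{7}{3} \cdot \frac{1}{22} + 3\right) = 26 \left(\frac{7}{66} + 3\right) = 26 \cdot \frac{205}{66} = \frac{2665}{33}$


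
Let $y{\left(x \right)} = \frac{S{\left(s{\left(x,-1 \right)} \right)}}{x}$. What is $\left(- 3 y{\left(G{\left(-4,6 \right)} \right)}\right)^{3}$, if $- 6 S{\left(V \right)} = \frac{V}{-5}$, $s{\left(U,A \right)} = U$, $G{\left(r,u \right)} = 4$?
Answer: $- \frac{1}{1000} \approx -0.001$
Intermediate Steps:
$S{\left(V \right)} = \frac{V}{30}$ ($S{\left(V \right)} = - \frac{V \frac{1}{-5}}{6} = - \frac{V \left(- \frac{1}{5}\right)}{6} = - \frac{\left(- \frac{1}{5}\right) V}{6} = \frac{V}{30}$)
$y{\left(x \right)} = \frac{1}{30}$ ($y{\left(x \right)} = \frac{\frac{1}{30} x}{x} = \frac{1}{30}$)
$\left(- 3 y{\left(G{\left(-4,6 \right)} \right)}\right)^{3} = \left(\left(-3\right) \frac{1}{30}\right)^{3} = \left(- \frac{1}{10}\right)^{3} = - \frac{1}{1000}$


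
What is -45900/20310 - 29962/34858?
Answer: -36808507/11799433 ≈ -3.1195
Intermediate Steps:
-45900/20310 - 29962/34858 = -45900*1/20310 - 29962*1/34858 = -1530/677 - 14981/17429 = -36808507/11799433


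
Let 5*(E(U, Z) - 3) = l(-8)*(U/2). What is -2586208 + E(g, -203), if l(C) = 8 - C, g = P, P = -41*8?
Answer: -12933649/5 ≈ -2.5867e+6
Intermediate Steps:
P = -328
g = -328
E(U, Z) = 3 + 8*U/5 (E(U, Z) = 3 + ((8 - 1*(-8))*(U/2))/5 = 3 + ((8 + 8)*(U*(½)))/5 = 3 + (16*(U/2))/5 = 3 + (8*U)/5 = 3 + 8*U/5)
-2586208 + E(g, -203) = -2586208 + (3 + (8/5)*(-328)) = -2586208 + (3 - 2624/5) = -2586208 - 2609/5 = -12933649/5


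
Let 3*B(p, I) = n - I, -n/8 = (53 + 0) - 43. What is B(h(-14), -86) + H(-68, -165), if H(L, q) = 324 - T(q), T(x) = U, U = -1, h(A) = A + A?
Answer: 327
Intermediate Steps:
h(A) = 2*A
n = -80 (n = -8*((53 + 0) - 43) = -8*(53 - 43) = -8*10 = -80)
T(x) = -1
B(p, I) = -80/3 - I/3 (B(p, I) = (-80 - I)/3 = -80/3 - I/3)
H(L, q) = 325 (H(L, q) = 324 - 1*(-1) = 324 + 1 = 325)
B(h(-14), -86) + H(-68, -165) = (-80/3 - 1/3*(-86)) + 325 = (-80/3 + 86/3) + 325 = 2 + 325 = 327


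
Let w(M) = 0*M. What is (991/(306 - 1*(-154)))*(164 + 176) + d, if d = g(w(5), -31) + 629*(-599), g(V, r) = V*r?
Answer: -8648886/23 ≈ -3.7604e+5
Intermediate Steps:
w(M) = 0
d = -376771 (d = 0*(-31) + 629*(-599) = 0 - 376771 = -376771)
(991/(306 - 1*(-154)))*(164 + 176) + d = (991/(306 - 1*(-154)))*(164 + 176) - 376771 = (991/(306 + 154))*340 - 376771 = (991/460)*340 - 376771 = 16847/23 - 376771 = -8648886/23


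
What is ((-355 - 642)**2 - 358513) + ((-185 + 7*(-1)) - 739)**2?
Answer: 1502257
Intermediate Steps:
((-355 - 642)**2 - 358513) + ((-185 + 7*(-1)) - 739)**2 = ((-997)**2 - 358513) + ((-185 - 7) - 739)**2 = (994009 - 358513) + (-192 - 739)**2 = 635496 + (-931)**2 = 635496 + 866761 = 1502257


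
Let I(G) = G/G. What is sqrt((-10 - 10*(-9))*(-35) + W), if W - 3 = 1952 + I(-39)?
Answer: 2*I*sqrt(211) ≈ 29.052*I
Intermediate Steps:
I(G) = 1
W = 1956 (W = 3 + (1952 + 1) = 3 + 1953 = 1956)
sqrt((-10 - 10*(-9))*(-35) + W) = sqrt((-10 - 10*(-9))*(-35) + 1956) = sqrt((-10 + 90)*(-35) + 1956) = sqrt(80*(-35) + 1956) = sqrt(-2800 + 1956) = sqrt(-844) = 2*I*sqrt(211)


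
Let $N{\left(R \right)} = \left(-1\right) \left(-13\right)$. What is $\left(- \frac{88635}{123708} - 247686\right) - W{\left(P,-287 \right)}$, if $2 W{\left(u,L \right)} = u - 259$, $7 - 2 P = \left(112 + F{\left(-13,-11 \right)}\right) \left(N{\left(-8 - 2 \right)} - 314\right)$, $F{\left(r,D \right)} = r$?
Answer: $- \frac{10515539433}{41236} \approx -2.5501 \cdot 10^{5}$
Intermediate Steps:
$N{\left(R \right)} = 13$
$P = 14903$ ($P = \frac{7}{2} - \frac{\left(112 - 13\right) \left(13 - 314\right)}{2} = \frac{7}{2} - \frac{99 \left(-301\right)}{2} = \frac{7}{2} - - \frac{29799}{2} = \frac{7}{2} + \frac{29799}{2} = 14903$)
$W{\left(u,L \right)} = - \frac{259}{2} + \frac{u}{2}$ ($W{\left(u,L \right)} = \frac{u - 259}{2} = \frac{-259 + u}{2} = - \frac{259}{2} + \frac{u}{2}$)
$\left(- \frac{88635}{123708} - 247686\right) - W{\left(P,-287 \right)} = \left(- \frac{88635}{123708} - 247686\right) - \left(- \frac{259}{2} + \frac{1}{2} \cdot 14903\right) = \left(\left(-88635\right) \frac{1}{123708} - 247686\right) - \left(- \frac{259}{2} + \frac{14903}{2}\right) = \left(- \frac{29545}{41236} - 247686\right) - 7322 = - \frac{10213609441}{41236} - 7322 = - \frac{10515539433}{41236}$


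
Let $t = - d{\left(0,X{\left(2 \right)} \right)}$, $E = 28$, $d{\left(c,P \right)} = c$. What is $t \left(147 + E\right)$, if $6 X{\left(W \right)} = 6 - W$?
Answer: $0$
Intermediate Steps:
$X{\left(W \right)} = 1 - \frac{W}{6}$ ($X{\left(W \right)} = \frac{6 - W}{6} = 1 - \frac{W}{6}$)
$t = 0$ ($t = \left(-1\right) 0 = 0$)
$t \left(147 + E\right) = 0 \left(147 + 28\right) = 0 \cdot 175 = 0$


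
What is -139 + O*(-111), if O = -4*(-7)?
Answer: -3247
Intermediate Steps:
O = 28
-139 + O*(-111) = -139 + 28*(-111) = -139 - 3108 = -3247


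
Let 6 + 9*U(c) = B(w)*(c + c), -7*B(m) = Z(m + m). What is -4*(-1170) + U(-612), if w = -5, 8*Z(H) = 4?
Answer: 98470/21 ≈ 4689.0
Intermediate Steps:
Z(H) = ½ (Z(H) = (⅛)*4 = ½)
B(m) = -1/14 (B(m) = -⅐*½ = -1/14)
U(c) = -⅔ - c/63 (U(c) = -⅔ + (-(c + c)/14)/9 = -⅔ + (-c/7)/9 = -⅔ - c/63)
-4*(-1170) + U(-612) = -4*(-1170) + (-⅔ - 1/63*(-612)) = 4680 + (-⅔ + 68/7) = 4680 + 190/21 = 98470/21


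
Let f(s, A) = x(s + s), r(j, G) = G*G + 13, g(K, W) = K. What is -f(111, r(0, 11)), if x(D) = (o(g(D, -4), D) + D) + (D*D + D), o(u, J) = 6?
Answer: -49734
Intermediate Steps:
r(j, G) = 13 + G**2 (r(j, G) = G**2 + 13 = 13 + G**2)
x(D) = 6 + D**2 + 2*D (x(D) = (6 + D) + (D*D + D) = (6 + D) + (D**2 + D) = (6 + D) + (D + D**2) = 6 + D**2 + 2*D)
f(s, A) = 6 + 4*s + 4*s**2 (f(s, A) = 6 + (s + s)**2 + 2*(s + s) = 6 + (2*s)**2 + 2*(2*s) = 6 + 4*s**2 + 4*s = 6 + 4*s + 4*s**2)
-f(111, r(0, 11)) = -(6 + 4*111 + 4*111**2) = -(6 + 444 + 4*12321) = -(6 + 444 + 49284) = -1*49734 = -49734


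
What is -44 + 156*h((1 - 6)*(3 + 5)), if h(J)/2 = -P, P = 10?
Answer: -3164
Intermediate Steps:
h(J) = -20 (h(J) = 2*(-1*10) = 2*(-10) = -20)
-44 + 156*h((1 - 6)*(3 + 5)) = -44 + 156*(-20) = -44 - 3120 = -3164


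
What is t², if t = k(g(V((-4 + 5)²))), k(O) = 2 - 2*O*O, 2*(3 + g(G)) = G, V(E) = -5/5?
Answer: 2025/4 ≈ 506.25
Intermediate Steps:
V(E) = -1 (V(E) = -5*⅕ = -1)
g(G) = -3 + G/2
k(O) = 2 - 2*O²
t = -45/2 (t = 2 - 2*(-3 + (½)*(-1))² = 2 - 2*(-3 - ½)² = 2 - 2*(-7/2)² = 2 - 2*49/4 = 2 - 49/2 = -45/2 ≈ -22.500)
t² = (-45/2)² = 2025/4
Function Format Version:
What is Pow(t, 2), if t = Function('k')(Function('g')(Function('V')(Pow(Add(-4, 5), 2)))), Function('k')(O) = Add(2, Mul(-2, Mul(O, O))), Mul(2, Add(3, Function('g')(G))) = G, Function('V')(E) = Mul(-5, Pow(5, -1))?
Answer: Rational(2025, 4) ≈ 506.25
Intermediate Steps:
Function('V')(E) = -1 (Function('V')(E) = Mul(-5, Rational(1, 5)) = -1)
Function('g')(G) = Add(-3, Mul(Rational(1, 2), G))
Function('k')(O) = Add(2, Mul(-2, Pow(O, 2)))
t = Rational(-45, 2) (t = Add(2, Mul(-2, Pow(Add(-3, Mul(Rational(1, 2), -1)), 2))) = Add(2, Mul(-2, Pow(Add(-3, Rational(-1, 2)), 2))) = Add(2, Mul(-2, Pow(Rational(-7, 2), 2))) = Add(2, Mul(-2, Rational(49, 4))) = Add(2, Rational(-49, 2)) = Rational(-45, 2) ≈ -22.500)
Pow(t, 2) = Pow(Rational(-45, 2), 2) = Rational(2025, 4)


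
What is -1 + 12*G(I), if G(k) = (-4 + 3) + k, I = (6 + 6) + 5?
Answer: 191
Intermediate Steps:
I = 17 (I = 12 + 5 = 17)
G(k) = -1 + k
-1 + 12*G(I) = -1 + 12*(-1 + 17) = -1 + 12*16 = -1 + 192 = 191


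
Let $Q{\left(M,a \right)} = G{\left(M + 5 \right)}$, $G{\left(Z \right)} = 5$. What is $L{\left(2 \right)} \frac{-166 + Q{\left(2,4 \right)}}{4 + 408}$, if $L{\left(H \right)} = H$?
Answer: $- \frac{161}{206} \approx -0.78155$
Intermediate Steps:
$Q{\left(M,a \right)} = 5$
$L{\left(2 \right)} \frac{-166 + Q{\left(2,4 \right)}}{4 + 408} = 2 \frac{-166 + 5}{4 + 408} = 2 \left(- \frac{161}{412}\right) = - \frac{161}{206}$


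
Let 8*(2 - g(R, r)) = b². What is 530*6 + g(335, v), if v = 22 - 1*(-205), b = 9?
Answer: 25375/8 ≈ 3171.9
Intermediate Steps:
v = 227 (v = 22 + 205 = 227)
g(R, r) = -65/8 (g(R, r) = 2 - ⅛*9² = 2 - ⅛*81 = 2 - 81/8 = -65/8)
530*6 + g(335, v) = 530*6 - 65/8 = 3180 - 65/8 = 25375/8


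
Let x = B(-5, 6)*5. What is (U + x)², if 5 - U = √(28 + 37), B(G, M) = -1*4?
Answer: (15 + √65)² ≈ 531.87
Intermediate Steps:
B(G, M) = -4
x = -20 (x = -4*5 = -20)
U = 5 - √65 (U = 5 - √(28 + 37) = 5 - √65 ≈ -3.0623)
(U + x)² = ((5 - √65) - 20)² = (-15 - √65)²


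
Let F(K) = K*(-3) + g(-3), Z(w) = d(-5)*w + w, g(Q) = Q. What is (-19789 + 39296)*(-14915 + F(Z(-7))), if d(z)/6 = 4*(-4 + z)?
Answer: -379079531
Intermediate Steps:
d(z) = -96 + 24*z (d(z) = 6*(4*(-4 + z)) = 6*(-16 + 4*z) = -96 + 24*z)
Z(w) = -215*w (Z(w) = (-96 + 24*(-5))*w + w = (-96 - 120)*w + w = -216*w + w = -215*w)
F(K) = -3 - 3*K (F(K) = K*(-3) - 3 = -3*K - 3 = -3 - 3*K)
(-19789 + 39296)*(-14915 + F(Z(-7))) = (-19789 + 39296)*(-14915 + (-3 - (-645)*(-7))) = 19507*(-14915 + (-3 - 3*1505)) = 19507*(-14915 + (-3 - 4515)) = 19507*(-14915 - 4518) = 19507*(-19433) = -379079531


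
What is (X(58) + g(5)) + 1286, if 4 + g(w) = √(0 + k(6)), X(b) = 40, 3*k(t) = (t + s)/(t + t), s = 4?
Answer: 1322 + √10/6 ≈ 1322.5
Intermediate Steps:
k(t) = (4 + t)/(6*t) (k(t) = ((t + 4)/(t + t))/3 = ((4 + t)/((2*t)))/3 = ((4 + t)*(1/(2*t)))/3 = ((4 + t)/(2*t))/3 = (4 + t)/(6*t))
g(w) = -4 + √10/6 (g(w) = -4 + √(0 + (⅙)*(4 + 6)/6) = -4 + √(0 + (⅙)*(⅙)*10) = -4 + √(0 + 5/18) = -4 + √(5/18) = -4 + √10/6)
(X(58) + g(5)) + 1286 = (40 + (-4 + √10/6)) + 1286 = (36 + √10/6) + 1286 = 1322 + √10/6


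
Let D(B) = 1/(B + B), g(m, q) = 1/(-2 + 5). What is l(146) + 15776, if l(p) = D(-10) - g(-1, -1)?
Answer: 946537/60 ≈ 15776.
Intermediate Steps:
g(m, q) = ⅓ (g(m, q) = 1/3 = ⅓)
D(B) = 1/(2*B)
l(p) = -23/60 (l(p) = (½)/(-10) - 1*⅓ = (½)*(-⅒) - ⅓ = -1/20 - ⅓ = -23/60)
l(146) + 15776 = -23/60 + 15776 = 946537/60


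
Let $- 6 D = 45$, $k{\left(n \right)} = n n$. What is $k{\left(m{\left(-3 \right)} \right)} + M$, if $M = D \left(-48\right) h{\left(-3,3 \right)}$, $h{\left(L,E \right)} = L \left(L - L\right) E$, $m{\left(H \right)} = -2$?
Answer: $4$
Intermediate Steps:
$k{\left(n \right)} = n^{2}$
$h{\left(L,E \right)} = 0$ ($h{\left(L,E \right)} = L 0 E = 0 E = 0$)
$D = - \frac{15}{2}$ ($D = \left(- \frac{1}{6}\right) 45 = - \frac{15}{2} \approx -7.5$)
$M = 0$ ($M = \left(- \frac{15}{2}\right) \left(-48\right) 0 = 360 \cdot 0 = 0$)
$k{\left(m{\left(-3 \right)} \right)} + M = \left(-2\right)^{2} + 0 = 4 + 0 = 4$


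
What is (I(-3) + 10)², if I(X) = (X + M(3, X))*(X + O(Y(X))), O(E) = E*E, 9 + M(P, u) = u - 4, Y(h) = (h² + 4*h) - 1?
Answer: 56169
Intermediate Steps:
Y(h) = -1 + h² + 4*h
M(P, u) = -13 + u (M(P, u) = -9 + (u - 4) = -9 + (-4 + u) = -13 + u)
O(E) = E²
I(X) = (-13 + 2*X)*(X + (-1 + X² + 4*X)²) (I(X) = (X + (-13 + X))*(X + (-1 + X² + 4*X)²) = (-13 + 2*X)*(X + (-1 + X² + 4*X)²))
(I(-3) + 10)² = ((-13 - 196*(-3)² - 76*(-3)³ + 2*(-3)⁵ + 3*(-3)⁴ + 93*(-3)) + 10)² = ((-13 - 196*9 - 76*(-27) + 2*(-243) + 3*81 - 279) + 10)² = ((-13 - 1764 + 2052 - 486 + 243 - 279) + 10)² = (-247 + 10)² = (-237)² = 56169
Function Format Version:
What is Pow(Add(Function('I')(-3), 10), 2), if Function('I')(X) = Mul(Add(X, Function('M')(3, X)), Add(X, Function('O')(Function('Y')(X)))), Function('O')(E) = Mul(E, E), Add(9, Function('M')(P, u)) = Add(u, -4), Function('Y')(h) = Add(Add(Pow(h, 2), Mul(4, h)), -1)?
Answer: 56169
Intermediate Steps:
Function('Y')(h) = Add(-1, Pow(h, 2), Mul(4, h))
Function('M')(P, u) = Add(-13, u) (Function('M')(P, u) = Add(-9, Add(u, -4)) = Add(-9, Add(-4, u)) = Add(-13, u))
Function('O')(E) = Pow(E, 2)
Function('I')(X) = Mul(Add(-13, Mul(2, X)), Add(X, Pow(Add(-1, Pow(X, 2), Mul(4, X)), 2))) (Function('I')(X) = Mul(Add(X, Add(-13, X)), Add(X, Pow(Add(-1, Pow(X, 2), Mul(4, X)), 2))) = Mul(Add(-13, Mul(2, X)), Add(X, Pow(Add(-1, Pow(X, 2), Mul(4, X)), 2))))
Pow(Add(Function('I')(-3), 10), 2) = Pow(Add(Add(-13, Mul(-196, Pow(-3, 2)), Mul(-76, Pow(-3, 3)), Mul(2, Pow(-3, 5)), Mul(3, Pow(-3, 4)), Mul(93, -3)), 10), 2) = Pow(Add(Add(-13, Mul(-196, 9), Mul(-76, -27), Mul(2, -243), Mul(3, 81), -279), 10), 2) = Pow(Add(Add(-13, -1764, 2052, -486, 243, -279), 10), 2) = Pow(Add(-247, 10), 2) = Pow(-237, 2) = 56169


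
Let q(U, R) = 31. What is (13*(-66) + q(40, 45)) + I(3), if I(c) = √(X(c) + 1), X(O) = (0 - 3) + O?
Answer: -826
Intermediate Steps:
X(O) = -3 + O
I(c) = √(-2 + c) (I(c) = √((-3 + c) + 1) = √(-2 + c))
(13*(-66) + q(40, 45)) + I(3) = (13*(-66) + 31) + √(-2 + 3) = (-858 + 31) + √1 = -827 + 1 = -826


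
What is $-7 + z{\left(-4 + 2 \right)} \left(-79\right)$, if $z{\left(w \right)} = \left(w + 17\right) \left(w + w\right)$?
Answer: $4733$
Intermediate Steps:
$z{\left(w \right)} = 2 w \left(17 + w\right)$ ($z{\left(w \right)} = \left(17 + w\right) 2 w = 2 w \left(17 + w\right)$)
$-7 + z{\left(-4 + 2 \right)} \left(-79\right) = -7 + 2 \left(-4 + 2\right) \left(17 + \left(-4 + 2\right)\right) \left(-79\right) = -7 + 2 \left(-2\right) \left(17 - 2\right) \left(-79\right) = -7 + 2 \left(-2\right) 15 \left(-79\right) = -7 - -4740 = -7 + 4740 = 4733$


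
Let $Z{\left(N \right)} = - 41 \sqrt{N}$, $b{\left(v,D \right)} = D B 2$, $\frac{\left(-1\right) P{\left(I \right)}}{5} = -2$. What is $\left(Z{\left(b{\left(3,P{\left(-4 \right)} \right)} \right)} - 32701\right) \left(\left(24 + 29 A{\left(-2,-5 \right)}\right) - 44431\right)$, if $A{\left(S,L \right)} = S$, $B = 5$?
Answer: $1472280615$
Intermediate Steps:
$P{\left(I \right)} = 10$ ($P{\left(I \right)} = \left(-5\right) \left(-2\right) = 10$)
$b{\left(v,D \right)} = 10 D$ ($b{\left(v,D \right)} = D 5 \cdot 2 = 5 D 2 = 10 D$)
$\left(Z{\left(b{\left(3,P{\left(-4 \right)} \right)} \right)} - 32701\right) \left(\left(24 + 29 A{\left(-2,-5 \right)}\right) - 44431\right) = \left(- 41 \sqrt{10 \cdot 10} - 32701\right) \left(\left(24 + 29 \left(-2\right)\right) - 44431\right) = \left(- 41 \sqrt{100} - 32701\right) \left(\left(24 - 58\right) - 44431\right) = \left(\left(-41\right) 10 - 32701\right) \left(-34 - 44431\right) = \left(-410 - 32701\right) \left(-44465\right) = \left(-33111\right) \left(-44465\right) = 1472280615$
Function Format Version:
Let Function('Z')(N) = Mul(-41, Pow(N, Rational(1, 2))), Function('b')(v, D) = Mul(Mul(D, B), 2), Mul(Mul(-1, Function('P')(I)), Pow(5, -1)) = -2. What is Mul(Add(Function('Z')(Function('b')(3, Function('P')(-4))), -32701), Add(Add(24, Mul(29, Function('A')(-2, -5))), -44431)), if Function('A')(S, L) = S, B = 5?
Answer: 1472280615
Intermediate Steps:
Function('P')(I) = 10 (Function('P')(I) = Mul(-5, -2) = 10)
Function('b')(v, D) = Mul(10, D) (Function('b')(v, D) = Mul(Mul(D, 5), 2) = Mul(Mul(5, D), 2) = Mul(10, D))
Mul(Add(Function('Z')(Function('b')(3, Function('P')(-4))), -32701), Add(Add(24, Mul(29, Function('A')(-2, -5))), -44431)) = Mul(Add(Mul(-41, Pow(Mul(10, 10), Rational(1, 2))), -32701), Add(Add(24, Mul(29, -2)), -44431)) = Mul(Add(Mul(-41, Pow(100, Rational(1, 2))), -32701), Add(Add(24, -58), -44431)) = Mul(Add(Mul(-41, 10), -32701), Add(-34, -44431)) = Mul(Add(-410, -32701), -44465) = Mul(-33111, -44465) = 1472280615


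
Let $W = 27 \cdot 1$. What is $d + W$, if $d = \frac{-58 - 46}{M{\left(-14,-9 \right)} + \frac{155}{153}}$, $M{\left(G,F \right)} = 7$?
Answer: $\frac{8595}{613} \approx 14.021$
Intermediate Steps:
$W = 27$
$d = - \frac{7956}{613}$ ($d = \frac{-58 - 46}{7 + \frac{155}{153}} = - \frac{104}{7 + 155 \cdot \frac{1}{153}} = - \frac{104}{7 + \frac{155}{153}} = - \frac{104}{\frac{1226}{153}} = \left(-104\right) \frac{153}{1226} = - \frac{7956}{613} \approx -12.979$)
$d + W = - \frac{7956}{613} + 27 = \frac{8595}{613}$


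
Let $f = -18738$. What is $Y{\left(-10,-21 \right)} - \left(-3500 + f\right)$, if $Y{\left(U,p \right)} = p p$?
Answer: $22679$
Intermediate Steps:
$Y{\left(U,p \right)} = p^{2}$
$Y{\left(-10,-21 \right)} - \left(-3500 + f\right) = \left(-21\right)^{2} + \left(3500 - -18738\right) = 441 + \left(3500 + 18738\right) = 441 + 22238 = 22679$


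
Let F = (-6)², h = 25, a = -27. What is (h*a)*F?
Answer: -24300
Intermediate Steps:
F = 36
(h*a)*F = (25*(-27))*36 = -675*36 = -24300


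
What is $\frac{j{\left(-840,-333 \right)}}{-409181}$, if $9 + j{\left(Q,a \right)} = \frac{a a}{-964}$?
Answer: $\frac{119565}{394450484} \approx 0.00030312$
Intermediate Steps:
$j{\left(Q,a \right)} = -9 - \frac{a^{2}}{964}$ ($j{\left(Q,a \right)} = -9 + \frac{a a}{-964} = -9 + a^{2} \left(- \frac{1}{964}\right) = -9 - \frac{a^{2}}{964}$)
$\frac{j{\left(-840,-333 \right)}}{-409181} = \frac{-9 - \frac{\left(-333\right)^{2}}{964}}{-409181} = \left(-9 - \frac{110889}{964}\right) \left(- \frac{1}{409181}\right) = \left(- \frac{119565}{964}\right) \left(- \frac{1}{409181}\right) = \frac{119565}{394450484}$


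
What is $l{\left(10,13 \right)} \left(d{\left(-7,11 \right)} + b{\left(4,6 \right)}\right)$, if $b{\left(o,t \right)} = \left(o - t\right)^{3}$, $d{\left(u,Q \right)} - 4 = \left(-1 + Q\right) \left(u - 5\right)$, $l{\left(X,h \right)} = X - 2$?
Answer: $-992$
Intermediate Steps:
$l{\left(X,h \right)} = -2 + X$
$d{\left(u,Q \right)} = 4 + \left(-1 + Q\right) \left(-5 + u\right)$ ($d{\left(u,Q \right)} = 4 + \left(-1 + Q\right) \left(u - 5\right) = 4 + \left(-1 + Q\right) \left(-5 + u\right)$)
$l{\left(10,13 \right)} \left(d{\left(-7,11 \right)} + b{\left(4,6 \right)}\right) = \left(-2 + 10\right) \left(\left(9 - -7 - 55 + 11 \left(-7\right)\right) + \left(4 - 6\right)^{3}\right) = 8 \left(\left(9 + 7 - 55 - 77\right) + \left(4 - 6\right)^{3}\right) = 8 \left(-116 + \left(-2\right)^{3}\right) = 8 \left(-116 - 8\right) = 8 \left(-124\right) = -992$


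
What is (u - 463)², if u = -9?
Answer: 222784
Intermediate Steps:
(u - 463)² = (-9 - 463)² = (-472)² = 222784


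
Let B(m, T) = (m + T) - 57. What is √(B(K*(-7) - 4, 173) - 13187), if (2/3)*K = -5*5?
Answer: 25*I*√82/2 ≈ 113.19*I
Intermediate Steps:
K = -75/2 (K = 3*(-5*5)/2 = (3/2)*(-25) = -75/2 ≈ -37.500)
B(m, T) = -57 + T + m (B(m, T) = (T + m) - 57 = -57 + T + m)
√(B(K*(-7) - 4, 173) - 13187) = √((-57 + 173 + (-75/2*(-7) - 4)) - 13187) = √((-57 + 173 + (525/2 - 4)) - 13187) = √((-57 + 173 + 517/2) - 13187) = √(749/2 - 13187) = √(-25625/2) = 25*I*√82/2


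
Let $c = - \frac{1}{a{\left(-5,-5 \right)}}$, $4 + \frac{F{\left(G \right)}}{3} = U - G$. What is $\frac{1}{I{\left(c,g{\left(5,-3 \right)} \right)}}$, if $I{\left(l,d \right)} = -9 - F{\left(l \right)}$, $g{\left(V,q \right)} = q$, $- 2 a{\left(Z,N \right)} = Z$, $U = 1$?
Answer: $- \frac{5}{6} \approx -0.83333$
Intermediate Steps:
$F{\left(G \right)} = -9 - 3 G$ ($F{\left(G \right)} = -12 + 3 \left(1 - G\right) = -12 - \left(-3 + 3 G\right) = -9 - 3 G$)
$a{\left(Z,N \right)} = - \frac{Z}{2}$
$c = - \frac{2}{5}$ ($c = - \frac{1}{\left(- \frac{1}{2}\right) \left(-5\right)} = - \frac{1}{\frac{5}{2}} = \left(-1\right) \frac{2}{5} = - \frac{2}{5} \approx -0.4$)
$I{\left(l,d \right)} = 3 l$ ($I{\left(l,d \right)} = -9 - \left(-9 - 3 l\right) = -9 + \left(9 + 3 l\right) = 3 l$)
$\frac{1}{I{\left(c,g{\left(5,-3 \right)} \right)}} = \frac{1}{3 \left(- \frac{2}{5}\right)} = \frac{1}{- \frac{6}{5}} = - \frac{5}{6}$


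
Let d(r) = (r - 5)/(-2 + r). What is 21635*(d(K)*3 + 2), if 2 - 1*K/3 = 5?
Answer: 1384640/11 ≈ 1.2588e+5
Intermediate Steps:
K = -9 (K = 6 - 3*5 = 6 - 15 = -9)
d(r) = (-5 + r)/(-2 + r)
21635*(d(K)*3 + 2) = 21635*(((-5 - 9)/(-2 - 9))*3 + 2) = 21635*((-14/(-11))*3 + 2) = 21635*(-1/11*(-14)*3 + 2) = 21635*((14/11)*3 + 2) = 21635*(42/11 + 2) = 21635*(64/11) = 1384640/11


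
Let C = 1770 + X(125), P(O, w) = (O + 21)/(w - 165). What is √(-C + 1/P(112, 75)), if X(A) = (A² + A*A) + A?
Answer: 5*I*√23452555/133 ≈ 182.06*I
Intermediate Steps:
X(A) = A + 2*A² (X(A) = (A² + A²) + A = 2*A² + A = A + 2*A²)
P(O, w) = (21 + O)/(-165 + w)
C = 33145 (C = 1770 + 125*(1 + 2*125) = 1770 + 125*(1 + 250) = 1770 + 125*251 = 1770 + 31375 = 33145)
√(-C + 1/P(112, 75)) = √(-1*33145 + 1/((21 + 112)/(-165 + 75))) = √(-33145 + 1/(133/(-90))) = √(-33145 + 1/(-1/90*133)) = √(-33145 + 1/(-133/90)) = √(-33145 - 90/133) = √(-4408375/133) = 5*I*√23452555/133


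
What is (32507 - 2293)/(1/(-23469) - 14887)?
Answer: -354546183/174691502 ≈ -2.0296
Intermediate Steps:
(32507 - 2293)/(1/(-23469) - 14887) = 30214/(-1/23469 - 14887) = 30214/(-349383004/23469) = 30214*(-23469/349383004) = -354546183/174691502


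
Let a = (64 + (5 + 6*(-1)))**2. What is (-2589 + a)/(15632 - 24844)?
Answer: -345/2303 ≈ -0.14980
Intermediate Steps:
a = 3969 (a = (64 + (5 - 6))**2 = (64 - 1)**2 = 63**2 = 3969)
(-2589 + a)/(15632 - 24844) = (-2589 + 3969)/(15632 - 24844) = 1380/(-9212) = 1380*(-1/9212) = -345/2303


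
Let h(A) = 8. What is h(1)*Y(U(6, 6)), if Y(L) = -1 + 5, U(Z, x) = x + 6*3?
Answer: 32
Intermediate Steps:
U(Z, x) = 18 + x (U(Z, x) = x + 18 = 18 + x)
Y(L) = 4
h(1)*Y(U(6, 6)) = 8*4 = 32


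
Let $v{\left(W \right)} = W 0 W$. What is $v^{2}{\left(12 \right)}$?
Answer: $0$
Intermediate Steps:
$v{\left(W \right)} = 0$ ($v{\left(W \right)} = 0 W = 0$)
$v^{2}{\left(12 \right)} = 0^{2} = 0$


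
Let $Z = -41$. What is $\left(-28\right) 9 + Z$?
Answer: $-293$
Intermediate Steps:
$\left(-28\right) 9 + Z = \left(-28\right) 9 - 41 = -252 - 41 = -293$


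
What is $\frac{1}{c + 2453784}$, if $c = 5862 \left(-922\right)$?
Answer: $- \frac{1}{2950980} \approx -3.3887 \cdot 10^{-7}$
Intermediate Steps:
$c = -5404764$
$\frac{1}{c + 2453784} = \frac{1}{-5404764 + 2453784} = \frac{1}{-2950980} = - \frac{1}{2950980}$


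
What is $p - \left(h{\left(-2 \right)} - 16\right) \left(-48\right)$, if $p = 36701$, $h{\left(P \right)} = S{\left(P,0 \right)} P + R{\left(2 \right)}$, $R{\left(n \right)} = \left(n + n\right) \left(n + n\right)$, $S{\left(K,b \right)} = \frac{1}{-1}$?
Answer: $36797$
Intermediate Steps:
$S{\left(K,b \right)} = -1$
$R{\left(n \right)} = 4 n^{2}$ ($R{\left(n \right)} = 2 n 2 n = 4 n^{2}$)
$h{\left(P \right)} = 16 - P$ ($h{\left(P \right)} = - P + 4 \cdot 2^{2} = - P + 4 \cdot 4 = - P + 16 = 16 - P$)
$p - \left(h{\left(-2 \right)} - 16\right) \left(-48\right) = 36701 - \left(\left(16 - -2\right) - 16\right) \left(-48\right) = 36701 - \left(\left(16 + 2\right) - 16\right) \left(-48\right) = 36701 - \left(18 - 16\right) \left(-48\right) = 36701 - 2 \left(-48\right) = 36701 - -96 = 36701 + 96 = 36797$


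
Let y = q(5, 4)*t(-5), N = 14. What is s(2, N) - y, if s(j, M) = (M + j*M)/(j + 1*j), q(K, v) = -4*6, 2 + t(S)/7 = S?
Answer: -2331/2 ≈ -1165.5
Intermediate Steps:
t(S) = -14 + 7*S
q(K, v) = -24
s(j, M) = (M + M*j)/(2*j) (s(j, M) = (M + M*j)/(j + j) = (M + M*j)/((2*j)) = (M + M*j)*(1/(2*j)) = (M + M*j)/(2*j))
y = 1176 (y = -24*(-14 + 7*(-5)) = -24*(-14 - 35) = -24*(-49) = 1176)
s(2, N) - y = (½)*14*(1 + 2)/2 - 1*1176 = (½)*14*(½)*3 - 1176 = 21/2 - 1176 = -2331/2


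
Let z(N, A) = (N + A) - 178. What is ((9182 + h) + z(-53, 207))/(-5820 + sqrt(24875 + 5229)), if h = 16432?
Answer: -18616725/4230287 - 12795*sqrt(7526)/8460574 ≈ -4.5320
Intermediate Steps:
z(N, A) = -178 + A + N (z(N, A) = (A + N) - 178 = -178 + A + N)
((9182 + h) + z(-53, 207))/(-5820 + sqrt(24875 + 5229)) = ((9182 + 16432) + (-178 + 207 - 53))/(-5820 + sqrt(24875 + 5229)) = (25614 - 24)/(-5820 + sqrt(30104)) = 25590/(-5820 + 2*sqrt(7526))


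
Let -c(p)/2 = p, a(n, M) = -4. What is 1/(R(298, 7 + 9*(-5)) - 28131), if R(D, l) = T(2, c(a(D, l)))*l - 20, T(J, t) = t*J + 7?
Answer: -1/29025 ≈ -3.4453e-5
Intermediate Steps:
c(p) = -2*p
T(J, t) = 7 + J*t (T(J, t) = J*t + 7 = 7 + J*t)
R(D, l) = -20 + 23*l (R(D, l) = (7 + 2*(-2*(-4)))*l - 20 = (7 + 2*8)*l - 20 = (7 + 16)*l - 20 = 23*l - 20 = -20 + 23*l)
1/(R(298, 7 + 9*(-5)) - 28131) = 1/((-20 + 23*(7 + 9*(-5))) - 28131) = 1/((-20 + 23*(7 - 45)) - 28131) = 1/((-20 + 23*(-38)) - 28131) = 1/((-20 - 874) - 28131) = 1/(-894 - 28131) = 1/(-29025) = -1/29025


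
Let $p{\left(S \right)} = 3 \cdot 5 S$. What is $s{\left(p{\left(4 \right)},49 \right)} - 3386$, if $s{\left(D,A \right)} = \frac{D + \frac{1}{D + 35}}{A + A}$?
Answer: $- \frac{31517959}{9310} \approx -3385.4$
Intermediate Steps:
$p{\left(S \right)} = 15 S$
$s{\left(D,A \right)} = \frac{D + \frac{1}{35 + D}}{2 A}$
$s{\left(p{\left(4 \right)},49 \right)} - 3386 = \frac{1 + \left(15 \cdot 4\right)^{2} + 35 \cdot 15 \cdot 4}{2 \cdot 49 \left(35 + 15 \cdot 4\right)} - 3386 = \frac{1}{2} \cdot \frac{1}{49} \frac{1}{35 + 60} \left(1 + 60^{2} + 35 \cdot 60\right) - 3386 = \frac{1}{2} \cdot \frac{1}{49} \cdot \frac{1}{95} \left(1 + 3600 + 2100\right) - 3386 = \frac{1}{2} \cdot \frac{1}{49} \cdot \frac{1}{95} \cdot 5701 - 3386 = \frac{5701}{9310} - 3386 = - \frac{31517959}{9310}$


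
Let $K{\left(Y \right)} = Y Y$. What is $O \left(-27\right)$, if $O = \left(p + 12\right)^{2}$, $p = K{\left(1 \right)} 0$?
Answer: $-3888$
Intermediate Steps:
$K{\left(Y \right)} = Y^{2}$
$p = 0$ ($p = 1^{2} \cdot 0 = 1 \cdot 0 = 0$)
$O = 144$ ($O = \left(0 + 12\right)^{2} = 12^{2} = 144$)
$O \left(-27\right) = 144 \left(-27\right) = -3888$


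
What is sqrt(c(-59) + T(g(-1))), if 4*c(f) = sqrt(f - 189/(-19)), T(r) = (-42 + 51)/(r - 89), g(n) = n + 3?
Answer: sqrt(-125628 + 31958*I*sqrt(4427))/1102 ≈ 0.90845 + 0.9637*I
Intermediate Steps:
g(n) = 3 + n
T(r) = 9/(-89 + r)
c(f) = sqrt(189/19 + f)/4 (c(f) = sqrt(f - 189/(-19))/4 = sqrt(f - 189*(-1/19))/4 = sqrt(f + 189/19)/4 = sqrt(189/19 + f)/4)
sqrt(c(-59) + T(g(-1))) = sqrt(sqrt(3591 + 361*(-59))/76 + 9/(-89 + (3 - 1))) = sqrt(sqrt(3591 - 21299)/76 + 9/(-89 + 2)) = sqrt(sqrt(-17708)/76 + 9/(-87)) = sqrt((2*I*sqrt(4427))/76 + 9*(-1/87)) = sqrt(I*sqrt(4427)/38 - 3/29) = sqrt(-3/29 + I*sqrt(4427)/38)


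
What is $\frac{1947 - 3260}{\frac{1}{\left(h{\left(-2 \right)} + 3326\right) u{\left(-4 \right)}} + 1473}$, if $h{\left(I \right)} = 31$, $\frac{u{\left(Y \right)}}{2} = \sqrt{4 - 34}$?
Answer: $- \frac{2615479988280120}{2934198037118521} - \frac{8815482 i \sqrt{30}}{2934198037118521} \approx -0.89138 - 1.6456 \cdot 10^{-8} i$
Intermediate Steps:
$u{\left(Y \right)} = 2 i \sqrt{30}$ ($u{\left(Y \right)} = 2 \sqrt{4 - 34} = 2 \sqrt{-30} = 2 i \sqrt{30}$)
$\frac{1947 - 3260}{\frac{1}{\left(h{\left(-2 \right)} + 3326\right) u{\left(-4 \right)}} + 1473} = \frac{1947 - 3260}{\frac{1}{\left(31 + 3326\right) 2 i \sqrt{30}} + 1473} = - \frac{1313}{\frac{\left(- \frac{1}{60}\right) i \sqrt{30}}{3357} + 1473} = - \frac{1313}{- \frac{i \sqrt{30}}{201420} + 1473} = - \frac{1313}{1473 - \frac{i \sqrt{30}}{201420}}$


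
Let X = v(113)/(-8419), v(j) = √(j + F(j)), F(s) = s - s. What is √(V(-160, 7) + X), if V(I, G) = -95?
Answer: √(-6733558295 - 8419*√113)/8419 ≈ 9.7469*I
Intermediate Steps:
F(s) = 0
v(j) = √j (v(j) = √(j + 0) = √j)
X = -√113/8419 (X = √113/(-8419) = √113*(-1/8419) = -√113/8419 ≈ -0.0012626)
√(V(-160, 7) + X) = √(-95 - √113/8419)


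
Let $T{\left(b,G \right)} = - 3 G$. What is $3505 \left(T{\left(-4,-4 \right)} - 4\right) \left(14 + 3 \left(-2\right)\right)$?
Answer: $224320$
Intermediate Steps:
$3505 \left(T{\left(-4,-4 \right)} - 4\right) \left(14 + 3 \left(-2\right)\right) = 3505 \left(\left(-3\right) \left(-4\right) - 4\right) \left(14 + 3 \left(-2\right)\right) = 3505 \left(12 - 4\right) \left(14 - 6\right) = 3505 \cdot 8 \cdot 8 = 3505 \cdot 64 = 224320$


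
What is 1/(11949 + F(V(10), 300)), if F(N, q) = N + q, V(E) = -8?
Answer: 1/12241 ≈ 8.1693e-5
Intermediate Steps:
1/(11949 + F(V(10), 300)) = 1/(11949 + (-8 + 300)) = 1/(11949 + 292) = 1/12241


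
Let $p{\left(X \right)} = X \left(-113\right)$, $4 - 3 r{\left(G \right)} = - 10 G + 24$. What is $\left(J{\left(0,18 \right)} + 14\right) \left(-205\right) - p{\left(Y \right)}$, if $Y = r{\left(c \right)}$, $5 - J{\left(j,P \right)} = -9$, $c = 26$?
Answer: $3300$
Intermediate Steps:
$J{\left(j,P \right)} = 14$ ($J{\left(j,P \right)} = 5 - -9 = 5 + 9 = 14$)
$r{\left(G \right)} = - \frac{20}{3} + \frac{10 G}{3}$ ($r{\left(G \right)} = \frac{4}{3} - \frac{- 10 G + 24}{3} = \frac{4}{3} - \frac{24 - 10 G}{3} = \frac{4}{3} + \left(-8 + \frac{10 G}{3}\right) = - \frac{20}{3} + \frac{10 G}{3}$)
$Y = 80$ ($Y = - \frac{20}{3} + \frac{10}{3} \cdot 26 = - \frac{20}{3} + \frac{260}{3} = 80$)
$p{\left(X \right)} = - 113 X$
$\left(J{\left(0,18 \right)} + 14\right) \left(-205\right) - p{\left(Y \right)} = \left(14 + 14\right) \left(-205\right) - \left(-113\right) 80 = 28 \left(-205\right) - -9040 = -5740 + 9040 = 3300$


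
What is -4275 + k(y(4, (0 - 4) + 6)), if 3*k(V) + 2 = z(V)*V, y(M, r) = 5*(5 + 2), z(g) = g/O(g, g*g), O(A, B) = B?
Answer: -12826/3 ≈ -4275.3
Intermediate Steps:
z(g) = 1/g (z(g) = g/((g*g)) = g/(g²) = g/g² = 1/g)
y(M, r) = 35 (y(M, r) = 5*7 = 35)
k(V) = -⅓ (k(V) = -⅔ + (V/V)/3 = -⅔ + (⅓)*1 = -⅔ + ⅓ = -⅓)
-4275 + k(y(4, (0 - 4) + 6)) = -4275 - ⅓ = -12826/3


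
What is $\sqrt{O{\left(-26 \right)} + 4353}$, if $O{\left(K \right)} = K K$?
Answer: $\sqrt{5029} \approx 70.915$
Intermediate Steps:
$O{\left(K \right)} = K^{2}$
$\sqrt{O{\left(-26 \right)} + 4353} = \sqrt{\left(-26\right)^{2} + 4353} = \sqrt{676 + 4353} = \sqrt{5029}$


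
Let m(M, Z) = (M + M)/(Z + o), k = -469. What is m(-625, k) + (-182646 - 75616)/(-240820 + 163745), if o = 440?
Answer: 103833348/2235175 ≈ 46.454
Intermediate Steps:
m(M, Z) = 2*M/(440 + Z) (m(M, Z) = (M + M)/(Z + 440) = (2*M)/(440 + Z) = 2*M/(440 + Z))
m(-625, k) + (-182646 - 75616)/(-240820 + 163745) = 2*(-625)/(440 - 469) + (-182646 - 75616)/(-240820 + 163745) = 2*(-625)/(-29) - 258262/(-77075) = 2*(-625)*(-1/29) - 258262*(-1/77075) = 1250/29 + 258262/77075 = 103833348/2235175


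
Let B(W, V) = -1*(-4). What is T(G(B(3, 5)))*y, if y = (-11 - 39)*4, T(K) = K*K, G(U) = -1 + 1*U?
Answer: -1800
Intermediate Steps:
B(W, V) = 4
G(U) = -1 + U
T(K) = K²
y = -200 (y = -50*4 = -200)
T(G(B(3, 5)))*y = (-1 + 4)²*(-200) = 3²*(-200) = 9*(-200) = -1800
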